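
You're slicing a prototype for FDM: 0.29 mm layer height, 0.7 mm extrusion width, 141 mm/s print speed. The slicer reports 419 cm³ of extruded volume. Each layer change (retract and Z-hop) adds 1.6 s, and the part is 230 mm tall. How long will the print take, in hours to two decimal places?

4.42 hours

Extrusion cross-section: 0.29 × 0.7 → 0.203 mm².
Path length: 419000 mm³ / 0.203 mm² → 2064039.4 mm.
Print-move time = 2064039.4 / 141 = 14638.6 s.
Layer count = ceil(230 / 0.29) = 794.
Layer-change overhead = 794 × 1.6, so 1270.4 s.
Total = 14638.6 + 1270.4 = 15909 s = 4.42 hours.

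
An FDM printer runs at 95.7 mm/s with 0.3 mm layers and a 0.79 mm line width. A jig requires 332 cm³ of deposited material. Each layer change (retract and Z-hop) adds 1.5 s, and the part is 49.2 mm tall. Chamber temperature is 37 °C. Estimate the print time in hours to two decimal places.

4.13 hours

Line area = 0.3 × 0.79, so 0.237 mm².
Total extruded path = 332000/0.237 = 1400843.9 mm.
Extrusion time = 1400843.9 / 95.7 = 14637.9 s.
Layers = ⌈49.2/0.3⌉ = 164.
Layer-change overhead: 164 × 1.5 → 246 s.
Altogether 14637.9 + 246 = 14883.9 s, i.e. 4.13 hours.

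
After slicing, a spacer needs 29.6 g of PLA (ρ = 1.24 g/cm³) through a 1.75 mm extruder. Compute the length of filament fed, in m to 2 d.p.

9.92 m

Extruded volume: 29.6/1.24 = 23.871 cm³ (23871 mm³).
A = π r² = π × 0.875² = 2.4053 mm².
Length = 23871 / 2.4053 = 9924.33 mm = 9.92 m.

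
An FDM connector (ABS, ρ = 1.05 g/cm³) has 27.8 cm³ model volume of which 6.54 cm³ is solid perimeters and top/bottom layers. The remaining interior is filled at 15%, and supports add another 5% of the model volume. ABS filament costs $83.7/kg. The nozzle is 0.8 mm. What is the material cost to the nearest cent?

$0.98

Infill region = 27.8 − 6.54 = 21.26 cm³.
Deposited infill = 0.15 × 21.26 = 3.189 cm³.
Support: 0.05 × 27.8 → 1.39 cm³.
Total printed volume = 6.54 + 3.189 + 1.39 = 11.119 cm³.
Mass = 11.119 × 1.05 = 11.67495 g.
Cost = 11.67495 g / 1000 × $83.7/kg = $0.98.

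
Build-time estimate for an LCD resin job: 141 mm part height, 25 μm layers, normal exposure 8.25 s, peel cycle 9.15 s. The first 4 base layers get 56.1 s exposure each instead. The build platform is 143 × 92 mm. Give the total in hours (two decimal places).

Layers = ⌈141/0.025⌉ = 5640.
Burn-in layers = 4 × (56.1 + 9.15) = 261 s.
Regular layers = 5636 × (8.25 + 9.15) = 98066.4 s.
Total = 261 + 98066.4 = 98327.4 s = 27.31 hours.

27.31 hours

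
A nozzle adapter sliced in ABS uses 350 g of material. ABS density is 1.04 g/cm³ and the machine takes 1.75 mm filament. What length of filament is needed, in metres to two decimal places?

139.92 m

Extruded volume: 350/1.04 = 336.5385 cm³ (336538.5 mm³).
A = π r² = π × 0.875² = 2.4053 mm².
Length = 336538.5 / 2.4053 = 139915.4 mm = 139.92 m.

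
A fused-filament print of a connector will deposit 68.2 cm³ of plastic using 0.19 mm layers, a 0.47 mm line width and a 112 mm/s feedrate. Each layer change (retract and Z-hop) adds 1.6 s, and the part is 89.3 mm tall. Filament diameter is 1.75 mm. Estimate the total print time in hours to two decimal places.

Line area: 0.19 × 0.47 → 0.0893 mm².
Total extruded path = 68200/0.0893 = 763717.8 mm.
Extrusion time = 763717.8 / 112 = 6818.9 s.
Layer count = ceil(89.3 / 0.19) = 470.
Non-print overhead = 470 × 1.6, so 752 s.
Total = 6818.9 + 752 = 7570.9 s = 2.10 hours.

2.10 hours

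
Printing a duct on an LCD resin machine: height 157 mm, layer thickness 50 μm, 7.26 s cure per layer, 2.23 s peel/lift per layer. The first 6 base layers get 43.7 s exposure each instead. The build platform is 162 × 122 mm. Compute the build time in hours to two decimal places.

Number of layers: 157 / 0.05 → 3140 (rounded up).
Burn-in layers = 6 × (43.7 + 2.23), so 275.58 s.
Regular layers = 3134 × (7.26 + 2.23) = 29741.66 s.
Sum: 275.58 + 29741.66 = 30017.24 s → 8.34 hours.

8.34 hours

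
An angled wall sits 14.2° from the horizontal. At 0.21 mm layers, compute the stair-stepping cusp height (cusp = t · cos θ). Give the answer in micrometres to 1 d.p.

203.6 μm

h_c = t·cos θ = 0.21 × 0.9694 = 0.203574 mm (203.6 μm).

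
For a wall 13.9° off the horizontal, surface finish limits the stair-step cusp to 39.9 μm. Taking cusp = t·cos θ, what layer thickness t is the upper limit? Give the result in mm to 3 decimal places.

0.041 mm

t = h_c / cos θ = 0.0399 / 0.9707 = 0.041 mm.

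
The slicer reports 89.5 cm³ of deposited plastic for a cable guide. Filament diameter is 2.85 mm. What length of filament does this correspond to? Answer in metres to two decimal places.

Cross-section of 2.85 mm filament: π·(2.85/2)² = 6.3794 mm².
L = 89500 mm³ / 6.3794 mm² = 14029.53 mm, i.e. 14.03 m.

14.03 m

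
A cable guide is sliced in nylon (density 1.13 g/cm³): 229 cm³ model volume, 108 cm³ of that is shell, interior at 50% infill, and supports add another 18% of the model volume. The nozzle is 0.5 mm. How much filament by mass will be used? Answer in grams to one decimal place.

Volume inside the shell = 229 − 108 = 121 cm³.
Deposited infill = 0.50 × 121 = 60.5 cm³.
Support = 0.18 × 229 = 41.22 cm³.
Total printed volume = 108 + 60.5 + 41.22, so 209.72 cm³.
Mass = 209.72 × 1.13 = 236.9836 g.

237.0 g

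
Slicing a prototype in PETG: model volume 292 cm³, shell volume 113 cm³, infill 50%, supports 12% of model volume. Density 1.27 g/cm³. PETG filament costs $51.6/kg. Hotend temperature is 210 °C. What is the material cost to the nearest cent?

$15.57

Volume inside the shell = 292 − 113, so 179 cm³.
Deposited infill = 0.50 × 179 = 89.5 cm³.
Support = 0.12 × 292 = 35.04 cm³.
Total printed volume = 113 + 89.5 + 35.04, so 237.54 cm³.
Mass = 237.54 × 1.27, so 301.6758 g.
At $51.6/kg: 301.6758/1000 × 51.6 = $15.57.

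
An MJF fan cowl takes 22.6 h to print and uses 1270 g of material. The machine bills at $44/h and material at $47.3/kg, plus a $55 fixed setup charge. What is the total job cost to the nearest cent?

$1109.47

Time charge: 44 × 22.6 → $994.40.
Material charge = 47.3 × 1270/1000, so $60.071.
Total = 994.40 + 60.071 + 55 = 1109.471 ≈ $1109.47.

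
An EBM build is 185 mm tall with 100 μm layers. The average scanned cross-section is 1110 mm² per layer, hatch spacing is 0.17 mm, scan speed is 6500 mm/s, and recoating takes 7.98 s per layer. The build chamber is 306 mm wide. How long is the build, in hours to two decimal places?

4.62 hours

Layers = ⌈185/0.1⌉ = 1850.
Hatch length per layer: 1110 / 0.17 → 6529.4 mm.
Per-layer scan time: 6529.4 / 6500 → 1.0045 s.
Layer cycle = 1.0045 + 7.98 = 8.9845 s.
Total: 1850 × 8.9845 s = 16621.325 s → 4.62 hours.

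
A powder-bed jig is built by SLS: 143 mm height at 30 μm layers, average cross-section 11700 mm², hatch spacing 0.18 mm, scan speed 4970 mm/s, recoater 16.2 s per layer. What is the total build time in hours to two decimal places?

38.77 hours

Layers = ⌈143/0.03⌉ = 4767.
Hatch length per layer: 11700 / 0.18 → 65000 mm.
Scan time per layer: 65000 / 4970 → 13.0785 s.
Per-layer time: 13.0785 + 16.2 → 29.2785 s.
4767 layers × 29.2785 s/layer = 139570.6095 s, i.e. 38.77 hours.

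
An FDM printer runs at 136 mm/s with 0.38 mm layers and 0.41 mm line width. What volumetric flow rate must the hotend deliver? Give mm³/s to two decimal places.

21.19

A = 0.38 × 0.41 = 0.1558 mm².
Volumetric flow = 136 × 0.1558 = 21.19 mm³/s.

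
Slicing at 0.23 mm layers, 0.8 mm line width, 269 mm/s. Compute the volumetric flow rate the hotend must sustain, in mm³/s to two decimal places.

Extrusion cross-section = 0.23 × 0.8, so 0.184 mm².
Volumetric flow = 269 × 0.184 = 49.50 mm³/s.

49.50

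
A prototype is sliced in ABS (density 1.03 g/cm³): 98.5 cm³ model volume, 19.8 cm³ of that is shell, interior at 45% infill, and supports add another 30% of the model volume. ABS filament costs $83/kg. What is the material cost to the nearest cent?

$7.25

Volume inside the shell = 98.5 − 19.8, so 78.7 cm³.
Infill volume: 0.45 × 78.7 → 35.415 cm³.
Support = 0.30 × 98.5 = 29.55 cm³.
Total extruded: 19.8 + 35.415 + 29.55 → 84.765 cm³.
Mass = 84.765 × 1.03, so 87.30795 g.
At $83/kg: 87.30795/1000 × 83 = $7.25.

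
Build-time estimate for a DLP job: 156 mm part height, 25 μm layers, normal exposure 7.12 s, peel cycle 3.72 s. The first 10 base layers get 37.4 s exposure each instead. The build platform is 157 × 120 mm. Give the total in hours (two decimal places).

Number of layers: 156 / 0.025 → 6240 (rounded up).
Base layers = 10 × (37.4 + 3.72), so 411.2 s.
Remaining layers: 6230 × (7.12 + 3.72) → 67533.2 s.
Sum: 411.2 + 67533.2 = 67944.4 s → 18.87 hours.

18.87 hours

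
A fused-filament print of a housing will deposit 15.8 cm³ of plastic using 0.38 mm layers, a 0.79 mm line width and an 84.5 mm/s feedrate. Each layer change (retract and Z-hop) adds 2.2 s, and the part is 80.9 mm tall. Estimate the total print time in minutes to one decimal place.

Line area = 0.38 × 0.79 = 0.3002 mm².
Path length: 15800 mm³ / 0.3002 mm² → 52631.6 mm.
Extrusion time = 52631.6 / 84.5 = 622.9 s.
Layer count = ceil(80.9 / 0.38) = 213.
Layer-change overhead = 213 × 2.2 = 468.6 s.
Total = 622.9 + 468.6 = 1091.5 s = 18.2 minutes.

18.2 minutes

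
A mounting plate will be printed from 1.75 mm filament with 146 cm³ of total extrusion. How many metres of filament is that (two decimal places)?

60.70 m

Filament cross-section = π × (1.75/2)² = 2.4053 mm².
Length = 146 cm³ / 2.4053 mm² = 146000 / 2.4053 = 60699.29 mm = 60.70 m.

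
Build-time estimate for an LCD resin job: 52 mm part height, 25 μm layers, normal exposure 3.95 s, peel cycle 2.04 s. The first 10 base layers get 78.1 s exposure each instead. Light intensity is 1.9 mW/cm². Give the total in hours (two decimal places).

3.67 hours

Layers = ⌈52/0.025⌉ = 2080.
Base layers = 10 × (78.1 + 2.04) = 801.4 s.
Remaining layers: 2070 × (3.95 + 2.04) → 12399.3 s.
Sum: 801.4 + 12399.3 = 13200.7 s → 3.67 hours.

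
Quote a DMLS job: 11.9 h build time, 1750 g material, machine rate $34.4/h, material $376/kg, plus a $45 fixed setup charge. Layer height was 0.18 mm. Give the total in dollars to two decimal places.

$1112.36

Machine-time cost = 34.4 × 11.9, so $409.36.
Material charge: 376 × 1750/1000 → $658.00.
Adding setup: 409.36 + 658.00 + 45 → $1112.36.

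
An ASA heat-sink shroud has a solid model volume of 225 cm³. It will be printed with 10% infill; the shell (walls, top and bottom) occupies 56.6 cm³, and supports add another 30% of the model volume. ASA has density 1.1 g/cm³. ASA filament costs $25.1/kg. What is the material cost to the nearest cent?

Volume inside the shell = 225 − 56.6, so 168.4 cm³.
Infill volume = 0.10 × 168.4, so 16.84 cm³.
Support: 0.30 × 225 → 67.5 cm³.
Deposited volume = 56.6 + 16.84 + 67.5, so 140.94 cm³.
Mass = 140.94 × 1.1 = 155.034 g.
At $25.1/kg: 155.034/1000 × 25.1 = $3.89.

$3.89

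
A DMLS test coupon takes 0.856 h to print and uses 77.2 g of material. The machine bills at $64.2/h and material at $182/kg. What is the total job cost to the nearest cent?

Time charge = 64.2 × 0.856 = $54.9552.
Feedstock cost: 182 × 77.2/1000 → $14.0504.
Total = 54.9552 + 14.0504 = 69.0056 ≈ $69.01.

$69.01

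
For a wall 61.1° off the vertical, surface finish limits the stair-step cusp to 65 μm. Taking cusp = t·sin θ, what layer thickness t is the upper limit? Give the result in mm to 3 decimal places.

t = h_c / sin θ = 0.065 / 0.8755 = 0.074 mm.

0.074 mm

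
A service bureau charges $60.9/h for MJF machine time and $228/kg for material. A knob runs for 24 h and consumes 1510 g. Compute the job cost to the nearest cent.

$1805.88

Time charge = 60.9 × 24 = $1461.60.
Feedstock cost = 228 × 1510/1000 = $344.28.
Total = 1461.60 + 344.28 = $1805.88.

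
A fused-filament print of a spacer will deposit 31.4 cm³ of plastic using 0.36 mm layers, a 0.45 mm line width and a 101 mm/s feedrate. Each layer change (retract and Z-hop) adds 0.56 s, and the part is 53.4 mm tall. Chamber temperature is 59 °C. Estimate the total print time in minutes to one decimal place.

Bead cross-section = 0.36 × 0.45, so 0.162 mm².
Total extruded path = 31400/0.162 = 193827.2 mm.
Print-move time: 193827.2 / 101 → 1919.1 s.
Number of layers: 53.4 / 0.36 → 149 (rounded up).
Non-print overhead = 149 × 0.56, so 83.44 s.
Altogether 1919.1 + 83.44 = 2002.54 s, i.e. 33.4 minutes.

33.4 minutes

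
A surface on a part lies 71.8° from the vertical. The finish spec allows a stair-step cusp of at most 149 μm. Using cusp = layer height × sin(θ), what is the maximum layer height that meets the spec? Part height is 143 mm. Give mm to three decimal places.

Layer height = cusp / sin(71.8°) = 0.149 / 0.9500 = 0.157 mm.

0.157 mm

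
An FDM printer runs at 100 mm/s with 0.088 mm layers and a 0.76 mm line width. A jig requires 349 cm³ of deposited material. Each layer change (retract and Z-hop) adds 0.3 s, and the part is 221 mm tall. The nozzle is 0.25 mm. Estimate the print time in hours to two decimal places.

Bead cross-section = 0.088 × 0.76 = 0.06688 mm².
Toolpath length = 349 cm³ / 0.06688 mm² = 349000 / 0.06688 = 5218301.4 mm.
Extrusion time = 5218301.4 / 100, so 52183 s.
Number of layers: 221 / 0.088 → 2512 (rounded up).
Z-hop total = 2512 × 0.3 = 753.6 s.
Altogether 52183 + 753.6 = 52936.6 s, i.e. 14.70 hours.

14.70 hours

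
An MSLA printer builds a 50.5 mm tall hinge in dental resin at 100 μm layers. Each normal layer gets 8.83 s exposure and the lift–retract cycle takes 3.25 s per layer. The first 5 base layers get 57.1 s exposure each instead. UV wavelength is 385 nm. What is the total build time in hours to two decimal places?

Layer count = ceil(50.5 / 0.1) = 505.
Bottom layers = 5 × (57.1 + 3.25), so 301.75 s.
Regular layers: 500 × (8.83 + 3.25) → 6040 s.
Total = 301.75 + 6040 = 6341.75 s = 1.76 hours.

1.76 hours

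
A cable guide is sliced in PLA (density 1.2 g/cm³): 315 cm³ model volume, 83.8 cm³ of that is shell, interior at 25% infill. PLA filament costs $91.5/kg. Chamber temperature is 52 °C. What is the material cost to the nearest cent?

$15.55

Volume inside the shell: 315 − 83.8 → 231.2 cm³.
Deposited infill = 0.25 × 231.2, so 57.8 cm³.
Total extruded = 83.8 + 57.8, so 141.6 cm³.
Mass = 141.6 × 1.2, so 169.92 g.
At $91.5/kg: 169.92/1000 × 91.5 = $15.55.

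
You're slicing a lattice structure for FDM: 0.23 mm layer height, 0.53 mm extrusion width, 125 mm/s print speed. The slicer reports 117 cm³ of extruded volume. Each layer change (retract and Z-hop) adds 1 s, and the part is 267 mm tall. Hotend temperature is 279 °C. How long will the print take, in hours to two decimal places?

Line area: 0.23 × 0.53 → 0.1219 mm².
Path length: 117000 mm³ / 0.1219 mm² → 959803.1 mm.
Time extruding = 959803.1 / 125, so 7678.4 s.
Layer count = ceil(267 / 0.23) = 1161.
Layer-change overhead = 1161 × 1, so 1161 s.
Total = 7678.4 + 1161 = 8839.4 s = 2.46 hours.

2.46 hours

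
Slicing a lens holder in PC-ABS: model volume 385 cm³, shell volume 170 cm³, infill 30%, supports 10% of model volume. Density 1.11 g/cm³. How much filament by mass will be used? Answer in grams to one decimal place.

303.0 g

Infill region = 385 − 170 = 215 cm³.
Deposited infill = 0.30 × 215 = 64.5 cm³.
Support = 0.10 × 385 = 38.5 cm³.
Deposited volume: 170 + 64.5 + 38.5 → 273 cm³.
Mass = 273 × 1.11 = 303.03 g.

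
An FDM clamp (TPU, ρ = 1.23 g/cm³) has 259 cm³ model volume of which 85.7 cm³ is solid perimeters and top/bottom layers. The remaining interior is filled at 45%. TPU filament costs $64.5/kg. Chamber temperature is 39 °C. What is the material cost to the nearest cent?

$12.99

Volume inside the shell: 259 − 85.7 → 173.3 cm³.
Deposited infill = 0.45 × 173.3 = 77.985 cm³.
Total printed volume: 85.7 + 77.985 → 163.685 cm³.
Mass: 163.685 × 1.23 → 201.33255 g.
At $64.5/kg: 201.33255/1000 × 64.5 = $12.99.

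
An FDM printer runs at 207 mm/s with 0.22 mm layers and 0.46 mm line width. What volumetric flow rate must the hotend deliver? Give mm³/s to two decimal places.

20.95

Bead cross-section: 0.22 × 0.46 → 0.1012 mm².
Q = v·A = 207 × 0.1012 = 20.95 mm³/s.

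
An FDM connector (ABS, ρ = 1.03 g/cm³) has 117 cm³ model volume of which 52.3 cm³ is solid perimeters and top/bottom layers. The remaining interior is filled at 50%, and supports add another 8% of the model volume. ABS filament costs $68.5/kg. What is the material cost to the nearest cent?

Volume inside the shell = 117 − 52.3, so 64.7 cm³.
Infill deposited = 0.50 × 64.7 = 32.35 cm³.
Support = 0.08 × 117, so 9.36 cm³.
Total printed volume: 52.3 + 32.35 + 9.36 → 94.01 cm³.
Mass: 94.01 × 1.03 → 96.8303 g.
Cost = 96.8303 g / 1000 × $68.5/kg = $6.63.

$6.63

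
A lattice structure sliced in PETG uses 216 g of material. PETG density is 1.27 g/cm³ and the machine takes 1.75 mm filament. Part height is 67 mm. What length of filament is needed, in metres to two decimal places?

70.71 m

Volume = 216 g / 1.27 g·cm⁻³ = 170.0787 cm³ = 170078.7 mm³.
Cross-section of 1.75 mm filament: π·(1.75/2)² = 2.4053 mm².
L = V/A = 170078.7/2.4053 = 70709.97 mm → 70.71 m.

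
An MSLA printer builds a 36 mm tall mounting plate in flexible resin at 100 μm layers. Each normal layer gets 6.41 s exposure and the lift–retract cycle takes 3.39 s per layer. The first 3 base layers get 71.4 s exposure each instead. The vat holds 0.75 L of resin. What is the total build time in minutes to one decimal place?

Layer count = ceil(36 / 0.1) = 360.
Burn-in layers: 3 × (71.4 + 3.39) → 224.37 s.
Remaining layers: 357 × (6.41 + 3.39) → 3498.6 s.
Total = 224.37 + 3498.6 = 3722.97 s = 62.0 minutes.

62.0 minutes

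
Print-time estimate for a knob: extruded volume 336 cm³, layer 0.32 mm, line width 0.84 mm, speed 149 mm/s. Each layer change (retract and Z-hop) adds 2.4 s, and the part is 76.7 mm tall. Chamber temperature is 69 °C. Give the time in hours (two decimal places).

Extrusion cross-section: 0.32 × 0.84 → 0.2688 mm².
Total extruded path = 336000/0.2688 = 1250000 mm.
Print-move time: 1250000 / 149 → 8389.3 s.
Layer count = ceil(76.7 / 0.32) = 240.
Layer-change overhead = 240 × 2.4 = 576 s.
Total = 8389.3 + 576 = 8965.3 s = 2.49 hours.

2.49 hours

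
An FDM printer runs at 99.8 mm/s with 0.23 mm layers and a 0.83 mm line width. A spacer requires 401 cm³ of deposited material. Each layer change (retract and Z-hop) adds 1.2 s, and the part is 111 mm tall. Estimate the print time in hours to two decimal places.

Bead cross-section: 0.23 × 0.83 → 0.1909 mm².
Path length: 401000 mm³ / 0.1909 mm² → 2100576.2 mm.
Print-move time = 2100576.2 / 99.8, so 21047.9 s.
Number of layers: 111 / 0.23 → 483 (rounded up).
Layer-change overhead = 483 × 1.2 = 579.6 s.
Altogether 21047.9 + 579.6 = 21627.5 s, i.e. 6.01 hours.

6.01 hours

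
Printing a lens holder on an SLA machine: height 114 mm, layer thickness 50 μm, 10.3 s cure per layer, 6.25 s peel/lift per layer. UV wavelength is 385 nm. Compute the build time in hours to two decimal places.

10.48 hours

Number of layers: 114 / 0.05 → 2280 (rounded up).
Cycle time = 10.3 + 6.25 = 16.55 s.
Build time: 2280 × 16.55 s = 37734 s, i.e. 10.48 hours.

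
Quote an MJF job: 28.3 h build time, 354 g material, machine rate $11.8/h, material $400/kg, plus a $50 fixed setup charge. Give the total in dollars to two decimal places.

$525.54

Time charge: 11.8 × 28.3 → $333.94.
Material charge = 400 × 354/1000, so $141.60.
Adding setup: 333.94 + 141.60 + 50 → $525.54.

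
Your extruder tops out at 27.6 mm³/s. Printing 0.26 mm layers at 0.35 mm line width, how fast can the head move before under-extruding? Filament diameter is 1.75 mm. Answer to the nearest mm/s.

Bead cross-section: 0.26 × 0.35 → 0.091 mm².
Max speed = 27.6 / 0.091 = 303.30 ≈ 303 mm/s.

303 mm/s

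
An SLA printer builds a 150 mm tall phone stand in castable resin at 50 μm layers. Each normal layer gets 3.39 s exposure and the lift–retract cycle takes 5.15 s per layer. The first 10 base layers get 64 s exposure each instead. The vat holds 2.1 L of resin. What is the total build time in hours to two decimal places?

7.29 hours

Number of layers: 150 / 0.05 → 3000 (rounded up).
Bottom layers = 10 × (64 + 5.15), so 691.5 s.
Regular layers: 2990 × (3.39 + 5.15) → 25534.6 s.
Total = 691.5 + 25534.6 = 26226.1 s = 7.29 hours.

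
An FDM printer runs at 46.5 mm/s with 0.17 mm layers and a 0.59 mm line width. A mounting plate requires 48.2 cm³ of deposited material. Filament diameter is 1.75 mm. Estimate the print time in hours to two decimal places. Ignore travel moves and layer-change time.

2.87 hours

Bead cross-section = 0.17 × 0.59, so 0.1003 mm².
Toolpath length = 48.2 cm³ / 0.1003 mm² = 48200 / 0.1003 = 480558.3 mm.
Extrusion time = 480558.3 / 46.5, so 10334.6 s.
Converting: 10334.6 s = 2.87 hours.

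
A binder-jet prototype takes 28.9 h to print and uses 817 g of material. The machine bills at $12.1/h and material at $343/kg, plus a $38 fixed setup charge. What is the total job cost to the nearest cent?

Time charge = 12.1 × 28.9 = $349.69.
Feedstock cost = 343 × 817/1000 = $280.231.
Total = 349.69 + 280.231 + 38 = 667.921 ≈ $667.92.

$667.92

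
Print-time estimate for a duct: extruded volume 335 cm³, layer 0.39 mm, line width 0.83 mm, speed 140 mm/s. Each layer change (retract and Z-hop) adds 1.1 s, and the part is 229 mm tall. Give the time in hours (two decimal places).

2.23 hours

Extrusion cross-section = 0.39 × 0.83 = 0.3237 mm².
Path length: 335000 mm³ / 0.3237 mm² → 1034908.9 mm.
Extrusion time: 1034908.9 / 140 → 7392.2 s.
Number of layers: 229 / 0.39 → 588 (rounded up).
Z-hop total: 588 × 1.1 → 646.8 s.
Total = 7392.2 + 646.8 = 8039 s = 2.23 hours.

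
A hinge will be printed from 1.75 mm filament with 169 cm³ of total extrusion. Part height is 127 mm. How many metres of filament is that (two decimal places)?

70.26 m

Cross-section of 1.75 mm filament: π·(1.75/2)² = 2.4053 mm².
L = 169000 mm³ / 2.4053 mm² = 70261.51 mm, i.e. 70.26 m.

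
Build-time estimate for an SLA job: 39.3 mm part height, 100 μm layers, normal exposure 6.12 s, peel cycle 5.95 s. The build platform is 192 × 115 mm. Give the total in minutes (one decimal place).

Number of layers: 39.3 / 0.1 → 393 (rounded up).
Each layer takes: 6.12 + 5.95 → 12.07 s.
Build time: 393 × 12.07 s = 4743.51 s, i.e. 79.1 minutes.

79.1 minutes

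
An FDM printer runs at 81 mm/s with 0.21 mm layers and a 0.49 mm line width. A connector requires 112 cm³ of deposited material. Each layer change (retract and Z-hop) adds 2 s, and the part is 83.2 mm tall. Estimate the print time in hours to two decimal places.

3.95 hours

Line area = 0.21 × 0.49, so 0.1029 mm².
Path length: 112000 mm³ / 0.1029 mm² → 1088435.4 mm.
Print-move time = 1088435.4 / 81, so 13437.5 s.
Number of layers: 83.2 / 0.21 → 397 (rounded up).
Z-hop total = 397 × 2 = 794 s.
Total = 13437.5 + 794 = 14231.5 s = 3.95 hours.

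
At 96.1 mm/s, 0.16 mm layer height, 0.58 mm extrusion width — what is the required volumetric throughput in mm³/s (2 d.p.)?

A = 0.16 × 0.58, so 0.0928 mm².
Q = v·A = 96.1 × 0.0928 = 8.92 mm³/s.

8.92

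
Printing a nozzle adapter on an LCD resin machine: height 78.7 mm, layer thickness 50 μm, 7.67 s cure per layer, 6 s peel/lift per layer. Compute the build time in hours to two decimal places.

5.98 hours

Layers = ⌈78.7/0.05⌉ = 1574.
Cycle time = 7.67 + 6, so 13.67 s.
Build time: 1574 × 13.67 s = 21516.58 s, i.e. 5.98 hours.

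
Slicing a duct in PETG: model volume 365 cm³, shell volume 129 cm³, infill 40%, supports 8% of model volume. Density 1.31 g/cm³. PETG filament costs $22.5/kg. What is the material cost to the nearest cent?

Infill region = 365 − 129 = 236 cm³.
Infill deposited: 0.40 × 236 → 94.4 cm³.
Support = 0.08 × 365, so 29.2 cm³.
Total extruded = 129 + 94.4 + 29.2 = 252.6 cm³.
Mass = 252.6 × 1.31, so 330.906 g.
At $22.5/kg: 330.906/1000 × 22.5 = $7.45.

$7.45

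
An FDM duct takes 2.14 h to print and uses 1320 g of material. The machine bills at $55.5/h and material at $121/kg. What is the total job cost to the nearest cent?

Time charge = 55.5 × 2.14, so $118.77.
Material charge = 121 × 1320/1000, so $159.72.
Total = 118.77 + 159.72 = $278.49.

$278.49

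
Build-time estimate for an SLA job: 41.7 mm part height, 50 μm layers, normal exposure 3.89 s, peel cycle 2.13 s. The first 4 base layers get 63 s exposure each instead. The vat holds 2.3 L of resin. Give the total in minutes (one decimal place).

Layer count = ceil(41.7 / 0.05) = 834.
Base layers = 4 × (63 + 2.13), so 260.52 s.
Regular layers: 830 × (3.89 + 2.13) → 4996.6 s.
Sum: 260.52 + 4996.6 = 5257.12 s → 87.6 minutes.

87.6 minutes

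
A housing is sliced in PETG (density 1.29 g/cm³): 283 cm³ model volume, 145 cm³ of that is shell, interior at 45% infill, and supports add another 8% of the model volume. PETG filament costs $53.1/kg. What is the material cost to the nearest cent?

$15.74

Volume inside the shell = 283 − 145, so 138 cm³.
Deposited infill: 0.45 × 138 → 62.1 cm³.
Support = 0.08 × 283 = 22.64 cm³.
Total printed volume: 145 + 62.1 + 22.64 → 229.74 cm³.
Mass = 229.74 × 1.29, so 296.3646 g.
At $53.1/kg: 296.3646/1000 × 53.1 = $15.74.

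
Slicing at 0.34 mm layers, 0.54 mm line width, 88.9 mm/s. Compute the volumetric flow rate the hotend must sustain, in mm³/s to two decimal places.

16.32

Bead cross-section = 0.34 × 0.54 = 0.1836 mm².
Volumetric flow = 88.9 × 0.1836 = 16.32 mm³/s.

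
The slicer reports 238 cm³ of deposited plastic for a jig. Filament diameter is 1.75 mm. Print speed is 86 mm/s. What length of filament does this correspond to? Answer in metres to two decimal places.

98.95 m

A = π r² = π × 0.875² = 2.4053 mm².
Length = 238 cm³ / 2.4053 mm² = 238000 / 2.4053 = 98948.16 mm = 98.95 m.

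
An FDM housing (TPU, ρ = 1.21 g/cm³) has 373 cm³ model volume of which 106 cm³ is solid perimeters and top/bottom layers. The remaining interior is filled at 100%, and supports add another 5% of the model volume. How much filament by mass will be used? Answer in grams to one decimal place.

Interior volume: 373 − 106 → 267 cm³.
Infill deposited = 1.00 × 267, so 267 cm³.
Support = 0.05 × 373, so 18.65 cm³.
Total printed volume: 106 + 267 + 18.65 → 391.65 cm³.
Mass = 391.65 × 1.21 = 473.8965 g.

473.9 g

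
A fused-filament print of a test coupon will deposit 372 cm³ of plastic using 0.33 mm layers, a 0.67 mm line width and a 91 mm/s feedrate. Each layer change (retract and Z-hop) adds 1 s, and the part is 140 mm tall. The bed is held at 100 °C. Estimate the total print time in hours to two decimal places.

Line area = 0.33 × 0.67, so 0.2211 mm².
Toolpath length = 372 cm³ / 0.2211 mm² = 372000 / 0.2211 = 1682496.6 mm.
Time extruding = 1682496.6 / 91, so 18489 s.
Layer count = ceil(140 / 0.33) = 425.
Non-print overhead: 425 × 1 → 425 s.
Total = 18489 + 425 = 18914 s = 5.25 hours.

5.25 hours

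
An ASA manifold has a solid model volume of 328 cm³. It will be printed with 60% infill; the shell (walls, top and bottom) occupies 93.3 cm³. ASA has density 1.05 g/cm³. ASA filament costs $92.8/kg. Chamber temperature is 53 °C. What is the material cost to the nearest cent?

$22.81

Infill region: 328 − 93.3 → 234.7 cm³.
Infill volume = 0.60 × 234.7, so 140.82 cm³.
Deposited volume = 93.3 + 140.82, so 234.12 cm³.
Mass: 234.12 × 1.05 → 245.826 g.
Cost = 245.826 g / 1000 × $92.8/kg = $22.81.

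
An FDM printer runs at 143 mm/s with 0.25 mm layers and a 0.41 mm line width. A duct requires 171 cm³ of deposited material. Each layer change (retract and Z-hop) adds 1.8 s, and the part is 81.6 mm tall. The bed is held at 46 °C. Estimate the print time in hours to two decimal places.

3.40 hours

Line area = 0.25 × 0.41 = 0.1025 mm².
Path length: 171000 mm³ / 0.1025 mm² → 1668292.7 mm.
Time extruding = 1668292.7 / 143 = 11666.4 s.
Number of layers: 81.6 / 0.25 → 327 (rounded up).
Z-hop total = 327 × 1.8, so 588.6 s.
Altogether 11666.4 + 588.6 = 12255 s, i.e. 3.40 hours.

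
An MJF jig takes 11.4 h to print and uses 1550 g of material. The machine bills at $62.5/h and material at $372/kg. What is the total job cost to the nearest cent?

$1289.10

Machine-time cost: 62.5 × 11.4 → $712.50.
Feedstock cost = 372 × 1550/1000 = $576.60.
Job cost: 712.50 + 576.60 = $1289.10.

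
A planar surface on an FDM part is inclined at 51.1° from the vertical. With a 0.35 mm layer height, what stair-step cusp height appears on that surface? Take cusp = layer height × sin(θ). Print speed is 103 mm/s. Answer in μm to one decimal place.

272.4 μm

h_c = t·sin θ = 0.35 × 0.7782 = 0.27237 mm (272.4 μm).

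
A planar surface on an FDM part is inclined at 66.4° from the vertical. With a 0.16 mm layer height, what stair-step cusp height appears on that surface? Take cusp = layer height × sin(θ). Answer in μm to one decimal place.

146.6 μm

Cusp = layer height × sin(66.4°) = 0.16 × 0.9164 = 0.146624 mm = 146.6 μm.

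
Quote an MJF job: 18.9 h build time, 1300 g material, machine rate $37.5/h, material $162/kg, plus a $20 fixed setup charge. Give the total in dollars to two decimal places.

Machine cost = 37.5 × 18.9, so $708.75.
Material charge: 162 × 1300/1000 → $210.60.
Total = 708.75 + 210.60 + 20 = $939.35.

$939.35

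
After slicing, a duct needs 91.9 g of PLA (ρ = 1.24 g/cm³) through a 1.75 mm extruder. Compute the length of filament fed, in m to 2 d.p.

30.81 m

Volume = 91.9 g / 1.24 g·cm⁻³ = 74.1129 cm³ = 74112.9 mm³.
Filament cross-section = π × (1.75/2)² = 2.4053 mm².
L = V/A = 74112.9/2.4053 = 30812.33 mm → 30.81 m.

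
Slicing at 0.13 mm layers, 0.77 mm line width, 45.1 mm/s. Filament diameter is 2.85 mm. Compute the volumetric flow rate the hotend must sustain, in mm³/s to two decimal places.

A: 0.13 × 0.77 → 0.1001 mm².
Volumetric flow = 45.1 × 0.1001 = 4.51 mm³/s.

4.51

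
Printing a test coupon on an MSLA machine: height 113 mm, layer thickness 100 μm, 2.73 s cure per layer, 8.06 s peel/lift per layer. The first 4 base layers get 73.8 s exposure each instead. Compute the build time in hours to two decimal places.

Layers = ⌈113/0.1⌉ = 1130.
Base layers = 4 × (73.8 + 8.06), so 327.44 s.
Remaining layers: 1126 × (2.73 + 8.06) → 12149.54 s.
Total = 327.44 + 12149.54 = 12476.98 s = 3.47 hours.

3.47 hours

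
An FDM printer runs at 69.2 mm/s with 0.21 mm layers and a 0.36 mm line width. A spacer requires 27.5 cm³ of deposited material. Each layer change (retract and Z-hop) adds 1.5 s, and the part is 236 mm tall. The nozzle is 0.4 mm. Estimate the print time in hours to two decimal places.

1.93 hours

Bead cross-section: 0.21 × 0.36 → 0.0756 mm².
Path length: 27500 mm³ / 0.0756 mm² → 363756.6 mm.
Time extruding = 363756.6 / 69.2, so 5256.6 s.
Number of layers: 236 / 0.21 → 1124 (rounded up).
Non-print overhead: 1124 × 1.5 → 1686 s.
Total = 5256.6 + 1686 = 6942.6 s = 1.93 hours.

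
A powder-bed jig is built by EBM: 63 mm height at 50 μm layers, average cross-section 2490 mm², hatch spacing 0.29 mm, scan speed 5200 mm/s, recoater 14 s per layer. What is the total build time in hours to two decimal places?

Number of layers: 63 / 0.05 → 1260 (rounded up).
Hatch length per layer: 2490 / 0.29 → 8586.2 mm.
Per-layer scan time = 8586.2 / 5200 = 1.6512 s.
Per-layer time = 1.6512 + 14 = 15.6512 s.
1260 layers × 15.6512 s/layer = 19720.512 s, i.e. 5.48 hours.

5.48 hours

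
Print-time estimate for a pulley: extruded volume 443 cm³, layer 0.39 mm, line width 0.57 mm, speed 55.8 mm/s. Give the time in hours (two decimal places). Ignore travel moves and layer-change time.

9.92 hours

Extrusion cross-section: 0.39 × 0.57 → 0.2223 mm².
Toolpath length = 443 cm³ / 0.2223 mm² = 443000 / 0.2223 = 1992802.5 mm.
Print-move time: 1992802.5 / 55.8 → 35713.3 s.
Converting: 35713.3 s = 9.92 hours.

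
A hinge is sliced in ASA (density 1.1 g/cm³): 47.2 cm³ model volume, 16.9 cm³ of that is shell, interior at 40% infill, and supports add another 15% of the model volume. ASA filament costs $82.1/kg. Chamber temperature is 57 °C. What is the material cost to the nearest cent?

$3.26

Volume inside the shell = 47.2 − 16.9, so 30.3 cm³.
Infill volume: 0.40 × 30.3 → 12.12 cm³.
Support: 0.15 × 47.2 → 7.08 cm³.
Deposited volume: 16.9 + 12.12 + 7.08 → 36.1 cm³.
Mass = 36.1 × 1.1 = 39.71 g.
Cost = 39.71 g / 1000 × $82.1/kg = $3.26.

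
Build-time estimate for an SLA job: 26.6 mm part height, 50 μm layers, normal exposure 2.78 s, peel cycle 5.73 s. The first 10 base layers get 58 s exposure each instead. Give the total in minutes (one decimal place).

Layers = ⌈26.6/0.05⌉ = 532.
Bottom layers = 10 × (58 + 5.73), so 637.3 s.
Regular layers = 522 × (2.78 + 5.73), so 4442.22 s.
Sum: 637.3 + 4442.22 = 5079.52 s → 84.7 minutes.

84.7 minutes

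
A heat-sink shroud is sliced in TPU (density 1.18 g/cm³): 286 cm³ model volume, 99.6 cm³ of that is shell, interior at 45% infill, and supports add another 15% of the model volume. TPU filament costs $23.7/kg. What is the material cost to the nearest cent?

$6.33

Infill region = 286 − 99.6 = 186.4 cm³.
Infill volume = 0.45 × 186.4, so 83.88 cm³.
Support = 0.15 × 286 = 42.9 cm³.
Total printed volume: 99.6 + 83.88 + 42.9 → 226.38 cm³.
Mass: 226.38 × 1.18 → 267.1284 g.
At $23.7/kg: 267.1284/1000 × 23.7 = $6.33.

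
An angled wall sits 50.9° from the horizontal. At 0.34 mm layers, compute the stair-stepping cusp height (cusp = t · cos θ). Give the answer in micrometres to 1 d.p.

214.4 μm

Cusp = layer height × cos(50.9°) = 0.34 × 0.6307 = 0.214438 mm = 214.4 μm.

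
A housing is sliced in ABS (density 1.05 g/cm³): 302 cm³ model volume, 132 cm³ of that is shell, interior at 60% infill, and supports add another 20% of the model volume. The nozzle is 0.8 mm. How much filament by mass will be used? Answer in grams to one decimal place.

309.1 g

Infill region = 302 − 132, so 170 cm³.
Infill deposited = 0.60 × 170 = 102 cm³.
Support: 0.20 × 302 → 60.4 cm³.
Total extruded = 132 + 102 + 60.4 = 294.4 cm³.
Mass: 294.4 × 1.05 → 309.12 g.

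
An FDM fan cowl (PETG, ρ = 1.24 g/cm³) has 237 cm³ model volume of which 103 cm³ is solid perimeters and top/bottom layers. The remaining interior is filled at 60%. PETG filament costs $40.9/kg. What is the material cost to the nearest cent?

$9.30

Infill region: 237 − 103 → 134 cm³.
Infill deposited = 0.60 × 134, so 80.4 cm³.
Deposited volume = 103 + 80.4, so 183.4 cm³.
Mass = 183.4 × 1.24 = 227.416 g.
Cost = 227.416 g / 1000 × $40.9/kg = $9.30.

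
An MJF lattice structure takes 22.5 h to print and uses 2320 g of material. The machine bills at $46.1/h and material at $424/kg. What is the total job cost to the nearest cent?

Time charge = 46.1 × 22.5 = $1037.25.
Material cost: 424 × 2320/1000 → $983.68.
Job cost: 1037.25 + 983.68 = $2020.93.

$2020.93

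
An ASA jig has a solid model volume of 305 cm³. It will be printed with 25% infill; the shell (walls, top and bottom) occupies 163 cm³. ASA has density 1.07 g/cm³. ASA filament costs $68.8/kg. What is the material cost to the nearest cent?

Infill region = 305 − 163 = 142 cm³.
Infill volume = 0.25 × 142, so 35.5 cm³.
Total extruded = 163 + 35.5, so 198.5 cm³.
Mass: 198.5 × 1.07 → 212.395 g.
At $68.8/kg: 212.395/1000 × 68.8 = $14.61.

$14.61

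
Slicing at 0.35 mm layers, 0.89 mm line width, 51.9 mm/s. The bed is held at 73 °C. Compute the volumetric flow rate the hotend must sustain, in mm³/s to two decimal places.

16.17

A = 0.35 × 0.89, so 0.3115 mm².
Q = v·A = 51.9 × 0.3115 = 16.17 mm³/s.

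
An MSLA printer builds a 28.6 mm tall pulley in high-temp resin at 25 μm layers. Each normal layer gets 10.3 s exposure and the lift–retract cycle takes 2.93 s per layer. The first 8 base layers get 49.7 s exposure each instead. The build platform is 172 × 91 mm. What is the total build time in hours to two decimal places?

Layers = ⌈28.6/0.025⌉ = 1144.
Burn-in layers: 8 × (49.7 + 2.93) → 421.04 s.
Remaining layers: 1136 × (10.3 + 2.93) → 15029.28 s.
Sum: 421.04 + 15029.28 = 15450.32 s → 4.29 hours.

4.29 hours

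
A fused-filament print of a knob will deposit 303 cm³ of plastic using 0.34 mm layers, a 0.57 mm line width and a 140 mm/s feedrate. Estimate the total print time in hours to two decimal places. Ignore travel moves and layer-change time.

3.10 hours

Extrusion cross-section = 0.34 × 0.57 = 0.1938 mm².
Total extruded path = 303000/0.1938 = 1563467.5 mm.
Print-move time = 1563467.5 / 140, so 11167.6 s.
In the requested units: 11167.6 s = 3.10 hours.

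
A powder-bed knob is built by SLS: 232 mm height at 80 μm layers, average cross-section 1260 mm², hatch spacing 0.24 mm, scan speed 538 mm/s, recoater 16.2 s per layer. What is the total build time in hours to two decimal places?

20.91 hours

Layers = ⌈232/0.08⌉ = 2900.
Per-layer scan distance: 1260 / 0.24 → 5250 mm.
Laser time per layer = 5250 / 538 = 9.7584 s.
Per-layer time = 9.7584 + 16.2 = 25.9584 s.
2900 layers × 25.9584 s/layer = 75279.36 s, i.e. 20.91 hours.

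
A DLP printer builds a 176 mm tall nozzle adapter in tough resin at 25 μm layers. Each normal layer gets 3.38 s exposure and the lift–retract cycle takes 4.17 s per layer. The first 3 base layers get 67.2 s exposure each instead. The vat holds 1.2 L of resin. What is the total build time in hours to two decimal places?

Layers = ⌈176/0.025⌉ = 7040.
Base layers: 3 × (67.2 + 4.17) → 214.11 s.
Remaining layers = 7037 × (3.38 + 4.17), so 53129.35 s.
Sum: 214.11 + 53129.35 = 53343.46 s → 14.82 hours.

14.82 hours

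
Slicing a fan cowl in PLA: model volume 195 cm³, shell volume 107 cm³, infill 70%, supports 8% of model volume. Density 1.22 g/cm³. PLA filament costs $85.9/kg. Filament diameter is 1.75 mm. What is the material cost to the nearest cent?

Interior volume: 195 − 107 → 88 cm³.
Deposited infill: 0.70 × 88 → 61.6 cm³.
Support: 0.08 × 195 → 15.6 cm³.
Deposited volume: 107 + 61.6 + 15.6 → 184.2 cm³.
Mass = 184.2 × 1.22 = 224.724 g.
Cost = 224.724 g / 1000 × $85.9/kg = $19.30.

$19.30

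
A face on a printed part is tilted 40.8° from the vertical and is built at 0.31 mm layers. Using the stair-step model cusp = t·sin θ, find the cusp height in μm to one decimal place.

h_c = t·sin θ = 0.31 × 0.6534 = 0.202554 mm (202.6 μm).

202.6 μm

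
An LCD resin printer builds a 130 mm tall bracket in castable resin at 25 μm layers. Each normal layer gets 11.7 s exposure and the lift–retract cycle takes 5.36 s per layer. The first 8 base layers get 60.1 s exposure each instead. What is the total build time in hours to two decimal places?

Layers = ⌈130/0.025⌉ = 5200.
Bottom layers = 8 × (60.1 + 5.36), so 523.68 s.
Normal layers: 5192 × (11.7 + 5.36) → 88575.52 s.
Sum: 523.68 + 88575.52 = 89099.2 s → 24.75 hours.

24.75 hours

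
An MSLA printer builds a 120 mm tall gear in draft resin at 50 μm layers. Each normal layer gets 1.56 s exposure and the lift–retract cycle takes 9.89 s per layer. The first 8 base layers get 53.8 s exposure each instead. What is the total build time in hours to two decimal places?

Number of layers: 120 / 0.05 → 2400 (rounded up).
Burn-in layers: 8 × (53.8 + 9.89) → 509.52 s.
Remaining layers = 2392 × (1.56 + 9.89), so 27388.4 s.
Sum: 509.52 + 27388.4 = 27897.92 s → 7.75 hours.

7.75 hours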